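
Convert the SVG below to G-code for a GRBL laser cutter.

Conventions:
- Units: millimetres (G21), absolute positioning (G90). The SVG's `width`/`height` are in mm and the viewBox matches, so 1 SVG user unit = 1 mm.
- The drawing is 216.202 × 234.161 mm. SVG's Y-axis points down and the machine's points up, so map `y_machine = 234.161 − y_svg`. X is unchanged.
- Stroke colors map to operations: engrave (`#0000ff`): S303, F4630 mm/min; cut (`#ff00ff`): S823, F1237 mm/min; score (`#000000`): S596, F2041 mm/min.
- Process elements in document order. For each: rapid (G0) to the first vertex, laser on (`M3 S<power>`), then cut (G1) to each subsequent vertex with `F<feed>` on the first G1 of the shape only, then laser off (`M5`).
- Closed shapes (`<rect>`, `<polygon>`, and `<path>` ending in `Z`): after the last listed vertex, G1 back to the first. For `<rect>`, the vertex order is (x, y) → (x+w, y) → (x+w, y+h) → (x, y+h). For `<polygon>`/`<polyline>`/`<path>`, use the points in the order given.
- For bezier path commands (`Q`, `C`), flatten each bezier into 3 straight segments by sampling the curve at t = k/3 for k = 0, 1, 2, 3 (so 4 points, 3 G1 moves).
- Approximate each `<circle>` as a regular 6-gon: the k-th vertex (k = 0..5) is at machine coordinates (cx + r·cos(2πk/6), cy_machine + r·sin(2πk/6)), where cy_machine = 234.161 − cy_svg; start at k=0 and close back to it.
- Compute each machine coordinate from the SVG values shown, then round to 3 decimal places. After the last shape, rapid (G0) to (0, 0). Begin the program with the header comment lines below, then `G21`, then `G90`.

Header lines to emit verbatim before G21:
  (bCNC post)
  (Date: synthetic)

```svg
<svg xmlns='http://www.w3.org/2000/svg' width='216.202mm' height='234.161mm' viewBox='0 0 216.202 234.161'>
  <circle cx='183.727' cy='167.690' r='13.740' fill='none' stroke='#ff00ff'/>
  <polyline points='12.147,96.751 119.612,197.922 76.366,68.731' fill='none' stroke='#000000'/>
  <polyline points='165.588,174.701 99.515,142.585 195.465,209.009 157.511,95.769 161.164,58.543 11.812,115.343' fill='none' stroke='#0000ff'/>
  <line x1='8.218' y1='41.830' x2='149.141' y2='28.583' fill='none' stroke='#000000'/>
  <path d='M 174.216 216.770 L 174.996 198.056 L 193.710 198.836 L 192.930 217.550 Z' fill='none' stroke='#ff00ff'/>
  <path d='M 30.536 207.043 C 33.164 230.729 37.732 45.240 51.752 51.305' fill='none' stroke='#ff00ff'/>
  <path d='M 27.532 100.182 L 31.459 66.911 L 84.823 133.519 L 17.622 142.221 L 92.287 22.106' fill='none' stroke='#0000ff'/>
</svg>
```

Since the viewBox matches the mm dimensions, user units are millimetres directly. The only transform is the Y-flip y_m = 234.161 − y_svg.

Shape 1 is a circle drawn with `<circle>`. Its stroke #ff00ff means cut at S823, F1237. After flipping Y the toolpath is (197.467,66.471) → (190.597,78.370) → (176.857,78.370) → (169.987,66.471) → (176.857,54.572) → (190.597,54.572) → (197.467,66.471), returning to the start.

Shape 2 is a open polyline drawn with `<polyline>`. Its stroke #000000 means score at S596, F2041. After flipping Y the toolpath is (12.147,137.410) → (119.612,36.239) → (76.366,165.430).

Shape 3 is a open polyline drawn with `<polyline>`. Its stroke #0000ff means engrave at S303, F4630. After flipping Y the toolpath is (165.588,59.460) → (99.515,91.576) → (195.465,25.152) → (157.511,138.392) → (161.164,175.618) → (11.812,118.818).

Shape 4 is a line segment drawn with `<line>`. Its stroke #000000 means score at S596, F2041. After flipping Y the toolpath is (8.218,192.331) → (149.141,205.578).

Shape 5 is a regular polygon drawn with `<path>`. Its stroke #ff00ff means cut at S823, F1237. After flipping Y the toolpath is (174.216,17.391) → (174.996,36.105) → (193.710,35.325) → (192.930,16.611) → (174.216,17.391), returning to the start.

Shape 6 is a cubic bezier drawn with `<path>`. Its stroke #ff00ff means cut at S823, F1237. After flipping Y the toolpath is (30.536,27.118) → (34.089,58.315) → (40.604,139.911) → (51.752,182.856).

Shape 7 is a open polyline drawn with `<path>`. Its stroke #0000ff means engrave at S303, F4630. After flipping Y the toolpath is (27.532,133.979) → (31.459,167.250) → (84.823,100.642) → (17.622,91.940) → (92.287,212.055).

(bCNC post)
(Date: synthetic)
G21
G90
G0 X197.467 Y66.471
M3 S823
G1 X190.597 Y78.370 F1237
G1 X176.857 Y78.370
G1 X169.987 Y66.471
G1 X176.857 Y54.572
G1 X190.597 Y54.572
G1 X197.467 Y66.471
M5
G0 X12.147 Y137.410
M3 S596
G1 X119.612 Y36.239 F2041
G1 X76.366 Y165.430
M5
G0 X165.588 Y59.460
M3 S303
G1 X99.515 Y91.576 F4630
G1 X195.465 Y25.152
G1 X157.511 Y138.392
G1 X161.164 Y175.618
G1 X11.812 Y118.818
M5
G0 X8.218 Y192.331
M3 S596
G1 X149.141 Y205.578 F2041
M5
G0 X174.216 Y17.391
M3 S823
G1 X174.996 Y36.105 F1237
G1 X193.710 Y35.325
G1 X192.930 Y16.611
G1 X174.216 Y17.391
M5
G0 X30.536 Y27.118
M3 S823
G1 X34.089 Y58.315 F1237
G1 X40.604 Y139.911
G1 X51.752 Y182.856
M5
G0 X27.532 Y133.979
M3 S303
G1 X31.459 Y167.250 F4630
G1 X84.823 Y100.642
G1 X17.622 Y91.940
G1 X92.287 Y212.055
M5
G0 X0.000 Y0.000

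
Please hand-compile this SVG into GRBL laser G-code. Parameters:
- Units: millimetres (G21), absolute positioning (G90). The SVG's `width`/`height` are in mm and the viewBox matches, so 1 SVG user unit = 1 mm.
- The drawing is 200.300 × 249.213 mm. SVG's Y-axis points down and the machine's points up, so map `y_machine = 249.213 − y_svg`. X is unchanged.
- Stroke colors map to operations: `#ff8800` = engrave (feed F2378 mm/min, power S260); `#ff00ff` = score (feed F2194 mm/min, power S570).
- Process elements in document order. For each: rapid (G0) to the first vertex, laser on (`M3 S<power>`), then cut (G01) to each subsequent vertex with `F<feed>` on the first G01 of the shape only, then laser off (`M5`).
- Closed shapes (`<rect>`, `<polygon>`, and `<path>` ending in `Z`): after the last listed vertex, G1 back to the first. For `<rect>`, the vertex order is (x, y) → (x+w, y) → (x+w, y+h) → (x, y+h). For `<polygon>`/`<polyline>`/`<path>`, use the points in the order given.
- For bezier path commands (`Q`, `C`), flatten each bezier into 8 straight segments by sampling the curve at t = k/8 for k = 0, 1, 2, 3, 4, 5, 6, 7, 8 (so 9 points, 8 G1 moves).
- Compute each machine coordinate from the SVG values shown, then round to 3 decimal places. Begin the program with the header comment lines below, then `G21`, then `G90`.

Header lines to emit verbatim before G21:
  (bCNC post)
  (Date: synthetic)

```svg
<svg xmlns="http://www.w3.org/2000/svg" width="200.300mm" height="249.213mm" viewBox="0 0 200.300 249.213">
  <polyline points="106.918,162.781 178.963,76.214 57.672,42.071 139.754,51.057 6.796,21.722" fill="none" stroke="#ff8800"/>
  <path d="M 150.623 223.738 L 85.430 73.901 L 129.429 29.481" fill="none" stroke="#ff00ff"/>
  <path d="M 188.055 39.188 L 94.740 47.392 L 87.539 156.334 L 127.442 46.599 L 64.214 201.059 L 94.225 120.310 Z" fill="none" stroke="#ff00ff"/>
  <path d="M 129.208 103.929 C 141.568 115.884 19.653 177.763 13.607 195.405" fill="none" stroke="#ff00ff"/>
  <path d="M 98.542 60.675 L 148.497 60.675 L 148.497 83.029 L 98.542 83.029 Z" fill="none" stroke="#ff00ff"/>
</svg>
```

(bCNC post)
(Date: synthetic)
G21
G90
G0 X106.918 Y86.432
M3 S260
G01 X178.963 Y172.999 F2378
G01 X57.672 Y207.142
G01 X139.754 Y198.156
G01 X6.796 Y227.491
M5
G0 X150.623 Y25.475
M3 S570
G01 X85.430 Y175.312 F2194
G01 X129.429 Y219.732
M5
G0 X188.055 Y210.025
M3 S570
G01 X94.740 Y201.821 F2194
G01 X87.539 Y92.879
G01 X127.442 Y202.614
G01 X64.214 Y48.154
G01 X94.225 Y128.903
G01 X188.055 Y210.025
M5
G0 X129.208 Y145.284
M3 S570
G01 X128.037 Y138.645 F2194
G01 X117.210 Y128.428
G01 X99.657 Y115.738
G01 X78.310 Y101.679
G01 X56.100 Y87.352
G01 X35.958 Y73.863
G01 X20.817 Y62.313
G01 X13.607 Y53.808
M5
G0 X98.542 Y188.538
M3 S570
G01 X148.497 Y188.538 F2194
G01 X148.497 Y166.184
G01 X98.542 Y166.184
G01 X98.542 Y188.538
M5

1 u = 1 mm; y_m = 249.213 − y.

[1] `<polyline>` open polyline, #ff8800→engrave S260 F2378: (106.918,86.432) → (178.963,172.999) → (57.672,207.142) → (139.754,198.156) → (6.796,227.491)

[2] `<path>` open polyline, #ff00ff→score S570 F2194: (150.623,25.475) → (85.430,175.312) → (129.429,219.732)

[3] `<path>` closed polygon, #ff00ff→score S570 F2194: (188.055,210.025) → (94.740,201.821) → (87.539,92.879) → (127.442,202.614) → (64.214,48.154) → (94.225,128.903) → (188.055,210.025) (closed)

[4] `<path>` cubic bezier, #ff00ff→score S570 F2194: (129.208,145.284) → (128.037,138.645) → (117.210,128.428) → (99.657,115.738) → (78.310,101.679) → (56.100,87.352) → (35.958,73.863) → (20.817,62.313) → (13.607,53.808)

[5] `<path>` rectangle, #ff00ff→score S570 F2194: (98.542,188.538) → (148.497,188.538) → (148.497,166.184) → (98.542,166.184) → (98.542,188.538) (closed)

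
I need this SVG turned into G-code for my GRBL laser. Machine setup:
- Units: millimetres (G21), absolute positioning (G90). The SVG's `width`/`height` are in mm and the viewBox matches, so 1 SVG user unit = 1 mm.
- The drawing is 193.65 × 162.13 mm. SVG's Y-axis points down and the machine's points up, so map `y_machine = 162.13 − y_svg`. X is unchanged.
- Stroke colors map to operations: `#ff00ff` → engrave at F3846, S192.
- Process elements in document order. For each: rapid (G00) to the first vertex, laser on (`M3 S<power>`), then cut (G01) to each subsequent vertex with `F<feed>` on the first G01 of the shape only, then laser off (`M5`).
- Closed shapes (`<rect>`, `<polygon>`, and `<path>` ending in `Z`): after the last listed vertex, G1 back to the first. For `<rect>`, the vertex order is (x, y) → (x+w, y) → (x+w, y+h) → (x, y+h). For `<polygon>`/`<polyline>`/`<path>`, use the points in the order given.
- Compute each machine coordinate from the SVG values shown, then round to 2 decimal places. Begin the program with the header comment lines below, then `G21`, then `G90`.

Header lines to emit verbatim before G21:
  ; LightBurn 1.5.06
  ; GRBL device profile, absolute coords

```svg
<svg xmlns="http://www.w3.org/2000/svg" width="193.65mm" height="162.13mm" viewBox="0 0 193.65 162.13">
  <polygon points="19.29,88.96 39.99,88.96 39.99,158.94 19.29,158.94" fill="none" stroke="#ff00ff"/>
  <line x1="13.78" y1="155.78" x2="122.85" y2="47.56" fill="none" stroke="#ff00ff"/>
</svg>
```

Since the viewBox matches the mm dimensions, user units are millimetres directly. The only transform is the Y-flip y_m = 162.13 − y_svg.

Shape 1 is a rectangle drawn with `<polygon>`. Its stroke #ff00ff means engrave at S192, F3846. After flipping Y the toolpath is (19.29,73.17) → (39.99,73.17) → (39.99,3.19) → (19.29,3.19) → (19.29,73.17), returning to the start.

Shape 2 is a line segment drawn with `<line>`. Its stroke #ff00ff means engrave at S192, F3846. After flipping Y the toolpath is (13.78,6.35) → (122.85,114.57).

; LightBurn 1.5.06
; GRBL device profile, absolute coords
G21
G90
G00 X19.29 Y73.17
M3 S192
G01 X39.99 Y73.17 F3846
G01 X39.99 Y3.19
G01 X19.29 Y3.19
G01 X19.29 Y73.17
M5
G00 X13.78 Y6.35
M3 S192
G01 X122.85 Y114.57 F3846
M5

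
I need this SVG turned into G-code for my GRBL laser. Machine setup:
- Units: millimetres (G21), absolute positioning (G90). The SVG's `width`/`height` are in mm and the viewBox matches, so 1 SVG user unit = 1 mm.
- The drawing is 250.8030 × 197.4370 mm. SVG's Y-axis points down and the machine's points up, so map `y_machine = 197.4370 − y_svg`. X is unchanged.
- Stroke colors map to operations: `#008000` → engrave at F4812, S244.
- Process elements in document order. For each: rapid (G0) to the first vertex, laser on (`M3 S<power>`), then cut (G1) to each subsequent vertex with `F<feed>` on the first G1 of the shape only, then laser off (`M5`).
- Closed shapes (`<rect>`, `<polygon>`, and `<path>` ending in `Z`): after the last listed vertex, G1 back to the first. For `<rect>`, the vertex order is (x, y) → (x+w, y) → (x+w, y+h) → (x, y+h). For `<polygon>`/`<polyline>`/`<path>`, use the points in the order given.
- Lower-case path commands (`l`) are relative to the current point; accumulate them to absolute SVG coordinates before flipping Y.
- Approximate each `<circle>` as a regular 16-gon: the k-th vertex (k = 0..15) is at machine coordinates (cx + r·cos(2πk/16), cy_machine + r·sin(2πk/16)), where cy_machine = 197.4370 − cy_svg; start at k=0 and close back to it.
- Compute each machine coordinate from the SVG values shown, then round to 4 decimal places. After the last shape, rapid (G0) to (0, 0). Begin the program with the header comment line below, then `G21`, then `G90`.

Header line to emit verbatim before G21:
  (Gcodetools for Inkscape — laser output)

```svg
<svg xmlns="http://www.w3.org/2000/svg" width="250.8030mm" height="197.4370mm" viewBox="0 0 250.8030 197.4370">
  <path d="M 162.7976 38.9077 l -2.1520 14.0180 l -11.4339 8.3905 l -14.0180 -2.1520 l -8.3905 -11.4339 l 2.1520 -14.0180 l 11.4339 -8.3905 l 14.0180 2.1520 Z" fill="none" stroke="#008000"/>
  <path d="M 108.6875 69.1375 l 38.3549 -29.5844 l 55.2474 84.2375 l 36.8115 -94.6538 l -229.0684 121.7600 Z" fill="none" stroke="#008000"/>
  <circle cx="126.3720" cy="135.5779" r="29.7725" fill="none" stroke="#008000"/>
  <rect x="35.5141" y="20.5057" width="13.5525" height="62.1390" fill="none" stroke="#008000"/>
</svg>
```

viewBox `0 0 250.8030 197.4370` with mm width/height → 1 unit = 1 mm. Flip: y_m = 197.4370 − y_svg.

**Shape 1** — `<path>` regular polygon, stroke `#008000` → engrave (S244, F4812). Machine vertices: (162.7976,158.5293) → (160.6456,144.5113) → (149.2117,136.1208) → (135.1937,138.2728) → (126.8032,149.7067) → (128.9552,163.7247) → (140.3891,172.1152) → (154.4071,169.9632) → (162.7976,158.5293). Closed: final G1 returns to the first vertex.

**Shape 2** — `<path>` closed polygon, stroke `#008000` → engrave (S244, F4812). Machine vertices: (108.6875,128.2995) → (147.0424,157.8839) → (202.2898,73.6464) → (239.1013,168.3002) → (10.0329,46.5402) → (108.6875,128.2995). Closed: final G1 returns to the first vertex.

**Shape 3** — `<circle>` circle, stroke `#008000` → engrave (S244, F4812). Machine vertices: (156.1445,61.8591) → (153.8782,73.2525) → (147.4243,82.9114) → (137.7654,89.3653) → (126.3720,91.6316) → (114.9786,89.3653) → (105.3197,82.9114) → (98.8658,73.2525) → (96.5995,61.8591) → (98.8658,50.4657) → (105.3197,40.8068) → (114.9786,34.3529) → (126.3720,32.0866) → (137.7654,34.3529) → (147.4243,40.8068) → (153.8782,50.4657) → (156.1445,61.8591). Closed: final G1 returns to the first vertex.

**Shape 4** — `<rect>` rectangle, stroke `#008000` → engrave (S244, F4812). Machine vertices: (35.5141,176.9313) → (49.0666,176.9313) → (49.0666,114.7923) → (35.5141,114.7923) → (35.5141,176.9313). Closed: final G1 returns to the first vertex.

(Gcodetools for Inkscape — laser output)
G21
G90
G0 X162.7976 Y158.5293
M3 S244
G1 X160.6456 Y144.5113 F4812
G1 X149.2117 Y136.1208
G1 X135.1937 Y138.2728
G1 X126.8032 Y149.7067
G1 X128.9552 Y163.7247
G1 X140.3891 Y172.1152
G1 X154.4071 Y169.9632
G1 X162.7976 Y158.5293
M5
G0 X108.6875 Y128.2995
M3 S244
G1 X147.0424 Y157.8839 F4812
G1 X202.2898 Y73.6464
G1 X239.1013 Y168.3002
G1 X10.0329 Y46.5402
G1 X108.6875 Y128.2995
M5
G0 X156.1445 Y61.8591
M3 S244
G1 X153.8782 Y73.2525 F4812
G1 X147.4243 Y82.9114
G1 X137.7654 Y89.3653
G1 X126.3720 Y91.6316
G1 X114.9786 Y89.3653
G1 X105.3197 Y82.9114
G1 X98.8658 Y73.2525
G1 X96.5995 Y61.8591
G1 X98.8658 Y50.4657
G1 X105.3197 Y40.8068
G1 X114.9786 Y34.3529
G1 X126.3720 Y32.0866
G1 X137.7654 Y34.3529
G1 X147.4243 Y40.8068
G1 X153.8782 Y50.4657
G1 X156.1445 Y61.8591
M5
G0 X35.5141 Y176.9313
M3 S244
G1 X49.0666 Y176.9313 F4812
G1 X49.0666 Y114.7923
G1 X35.5141 Y114.7923
G1 X35.5141 Y176.9313
M5
G0 X0.0000 Y0.0000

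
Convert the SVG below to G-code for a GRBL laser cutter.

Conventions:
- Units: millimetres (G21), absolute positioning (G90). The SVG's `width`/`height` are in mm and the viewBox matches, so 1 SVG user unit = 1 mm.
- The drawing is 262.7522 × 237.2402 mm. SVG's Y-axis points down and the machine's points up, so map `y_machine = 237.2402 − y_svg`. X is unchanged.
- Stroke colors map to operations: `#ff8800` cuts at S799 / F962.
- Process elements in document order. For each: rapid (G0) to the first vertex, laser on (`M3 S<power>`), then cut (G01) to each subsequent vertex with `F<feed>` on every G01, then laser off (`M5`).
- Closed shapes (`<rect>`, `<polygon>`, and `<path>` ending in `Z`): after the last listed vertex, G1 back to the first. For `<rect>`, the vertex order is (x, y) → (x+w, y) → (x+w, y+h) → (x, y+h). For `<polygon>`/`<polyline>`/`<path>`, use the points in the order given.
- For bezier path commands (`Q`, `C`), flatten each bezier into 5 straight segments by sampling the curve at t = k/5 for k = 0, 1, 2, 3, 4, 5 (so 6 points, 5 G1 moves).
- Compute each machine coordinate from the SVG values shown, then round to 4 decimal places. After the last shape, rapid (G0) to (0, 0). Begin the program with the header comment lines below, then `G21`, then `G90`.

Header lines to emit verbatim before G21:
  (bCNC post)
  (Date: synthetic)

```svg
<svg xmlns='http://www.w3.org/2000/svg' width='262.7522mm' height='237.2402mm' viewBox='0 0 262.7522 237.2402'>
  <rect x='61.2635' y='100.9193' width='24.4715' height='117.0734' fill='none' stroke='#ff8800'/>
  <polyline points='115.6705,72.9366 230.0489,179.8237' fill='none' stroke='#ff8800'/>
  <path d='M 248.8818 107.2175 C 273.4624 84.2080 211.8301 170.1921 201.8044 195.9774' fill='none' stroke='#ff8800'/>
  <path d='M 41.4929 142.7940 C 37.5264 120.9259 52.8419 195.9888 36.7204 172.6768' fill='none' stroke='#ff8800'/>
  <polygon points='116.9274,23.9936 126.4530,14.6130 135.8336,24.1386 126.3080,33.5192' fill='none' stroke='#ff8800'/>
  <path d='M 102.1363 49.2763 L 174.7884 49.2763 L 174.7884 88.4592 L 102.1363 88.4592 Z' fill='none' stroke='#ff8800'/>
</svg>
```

(bCNC post)
(Date: synthetic)
G21
G90
G0 X61.2635 Y136.3209
M3 S799
G01 X85.7350 Y136.3209 F962
G01 X85.7350 Y19.2475 F962
G01 X61.2635 Y19.2475 F962
G01 X61.2635 Y136.3209 F962
M5
G0 X115.6705 Y164.3036
M3 S799
G01 X230.0489 Y57.4165 F962
M5
G0 X248.8818 Y130.0227
M3 S799
G01 X254.3872 Y132.1027 F962
G01 X245.8168 Y116.1455 F962
G01 X229.7860 Y90.2723 F962
G01 X212.9101 Y62.6043 F962
G01 X201.8044 Y41.2628 F962
M5
G0 X41.4929 Y94.4462
M3 S799
G01 X41.0211 Y97.4978 F962
G01 X42.7424 Y86.6606 F962
G01 X44.2225 Y71.3094 F962
G01 X43.0266 Y60.8187 F962
G01 X36.7204 Y64.5634 F962
M5
G0 X116.9274 Y213.2466
M3 S799
G01 X126.4530 Y222.6272 F962
G01 X135.8336 Y213.1016 F962
G01 X126.3080 Y203.7210 F962
G01 X116.9274 Y213.2466 F962
M5
G0 X102.1363 Y187.9639
M3 S799
G01 X174.7884 Y187.9639 F962
G01 X174.7884 Y148.7810 F962
G01 X102.1363 Y148.7810 F962
G01 X102.1363 Y187.9639 F962
M5
G0 X0.0000 Y0.0000

viewBox `0 0 262.7522 237.2402` with mm width/height → 1 unit = 1 mm. Flip: y_m = 237.2402 − y_svg.

**Shape 1** — `<rect>` rectangle, stroke `#ff8800` → cut (S799, F962). Machine vertices: (61.2635,136.3209) → (85.7350,136.3209) → (85.7350,19.2475) → (61.2635,19.2475) → (61.2635,136.3209). Closed: final G1 returns to the first vertex.

**Shape 2** — `<polyline>` line segment, stroke `#ff8800` → cut (S799, F962). Machine vertices: (115.6705,164.3036) → (230.0489,57.4165). Open path.

**Shape 3** — `<path>` cubic bezier, stroke `#ff8800` → cut (S799, F962). Control points (SVG): P0=(248.8818,107.2175), P1=(273.4624,84.2080), P2=(211.8301,170.1921), P3=(201.8044,195.9774); sampled at t=k/5. Machine vertices: (248.8818,130.0227) → (254.3872,132.1027) → (245.8168,116.1455) → (229.7860,90.2723) → (212.9101,62.6043) → (201.8044,41.2628). Open path.

**Shape 4** — `<path>` cubic bezier, stroke `#ff8800` → cut (S799, F962). Control points (SVG): P0=(41.4929,142.7940), P1=(37.5264,120.9259), P2=(52.8419,195.9888), P3=(36.7204,172.6768); sampled at t=k/5. Machine vertices: (41.4929,94.4462) → (41.0211,97.4978) → (42.7424,86.6606) → (44.2225,71.3094) → (43.0266,60.8187) → (36.7204,64.5634). Open path.

**Shape 5** — `<polygon>` regular polygon, stroke `#ff8800` → cut (S799, F962). Machine vertices: (116.9274,213.2466) → (126.4530,222.6272) → (135.8336,213.1016) → (126.3080,203.7210) → (116.9274,213.2466). Closed: final G1 returns to the first vertex.

**Shape 6** — `<path>` rectangle, stroke `#ff8800` → cut (S799, F962). Machine vertices: (102.1363,187.9639) → (174.7884,187.9639) → (174.7884,148.7810) → (102.1363,148.7810) → (102.1363,187.9639). Closed: final G1 returns to the first vertex.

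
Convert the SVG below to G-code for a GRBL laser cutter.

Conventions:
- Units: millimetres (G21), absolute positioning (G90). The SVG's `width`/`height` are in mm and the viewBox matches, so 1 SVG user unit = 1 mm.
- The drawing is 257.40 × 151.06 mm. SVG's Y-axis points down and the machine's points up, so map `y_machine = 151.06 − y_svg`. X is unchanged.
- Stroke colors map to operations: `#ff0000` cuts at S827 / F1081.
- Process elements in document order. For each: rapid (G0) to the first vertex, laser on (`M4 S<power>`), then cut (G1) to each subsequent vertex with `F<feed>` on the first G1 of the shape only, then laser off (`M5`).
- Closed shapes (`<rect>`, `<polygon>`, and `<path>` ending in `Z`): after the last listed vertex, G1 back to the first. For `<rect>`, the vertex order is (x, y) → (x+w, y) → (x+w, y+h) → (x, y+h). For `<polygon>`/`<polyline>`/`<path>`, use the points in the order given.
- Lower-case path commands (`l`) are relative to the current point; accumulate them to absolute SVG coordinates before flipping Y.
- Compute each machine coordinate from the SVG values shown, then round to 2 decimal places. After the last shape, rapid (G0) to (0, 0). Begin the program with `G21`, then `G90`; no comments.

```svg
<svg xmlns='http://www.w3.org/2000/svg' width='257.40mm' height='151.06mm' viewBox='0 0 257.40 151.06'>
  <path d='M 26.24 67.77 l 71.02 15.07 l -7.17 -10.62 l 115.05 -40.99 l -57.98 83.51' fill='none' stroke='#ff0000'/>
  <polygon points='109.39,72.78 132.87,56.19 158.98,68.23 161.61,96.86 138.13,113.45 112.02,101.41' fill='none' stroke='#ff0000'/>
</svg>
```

Since the viewBox matches the mm dimensions, user units are millimetres directly. The only transform is the Y-flip y_m = 151.06 − y_svg.

Shape 1 is a open polyline drawn with `<path>`. Its stroke #ff0000 means cut at S827, F1081. After flipping Y the toolpath is (26.24,83.29) → (97.26,68.22) → (90.09,78.84) → (205.14,119.83) → (147.16,36.32).

Shape 2 is a regular polygon drawn with `<polygon>`. Its stroke #ff0000 means cut at S827, F1081. After flipping Y the toolpath is (109.39,78.28) → (132.87,94.87) → (158.98,82.83) → (161.61,54.20) → (138.13,37.61) → (112.02,49.65) → (109.39,78.28), returning to the start.

G21
G90
G0 X26.24 Y83.29
M4 S827
G1 X97.26 Y68.22 F1081
G1 X90.09 Y78.84
G1 X205.14 Y119.83
G1 X147.16 Y36.32
M5
G0 X109.39 Y78.28
M4 S827
G1 X132.87 Y94.87 F1081
G1 X158.98 Y82.83
G1 X161.61 Y54.20
G1 X138.13 Y37.61
G1 X112.02 Y49.65
G1 X109.39 Y78.28
M5
G0 X0.00 Y0.00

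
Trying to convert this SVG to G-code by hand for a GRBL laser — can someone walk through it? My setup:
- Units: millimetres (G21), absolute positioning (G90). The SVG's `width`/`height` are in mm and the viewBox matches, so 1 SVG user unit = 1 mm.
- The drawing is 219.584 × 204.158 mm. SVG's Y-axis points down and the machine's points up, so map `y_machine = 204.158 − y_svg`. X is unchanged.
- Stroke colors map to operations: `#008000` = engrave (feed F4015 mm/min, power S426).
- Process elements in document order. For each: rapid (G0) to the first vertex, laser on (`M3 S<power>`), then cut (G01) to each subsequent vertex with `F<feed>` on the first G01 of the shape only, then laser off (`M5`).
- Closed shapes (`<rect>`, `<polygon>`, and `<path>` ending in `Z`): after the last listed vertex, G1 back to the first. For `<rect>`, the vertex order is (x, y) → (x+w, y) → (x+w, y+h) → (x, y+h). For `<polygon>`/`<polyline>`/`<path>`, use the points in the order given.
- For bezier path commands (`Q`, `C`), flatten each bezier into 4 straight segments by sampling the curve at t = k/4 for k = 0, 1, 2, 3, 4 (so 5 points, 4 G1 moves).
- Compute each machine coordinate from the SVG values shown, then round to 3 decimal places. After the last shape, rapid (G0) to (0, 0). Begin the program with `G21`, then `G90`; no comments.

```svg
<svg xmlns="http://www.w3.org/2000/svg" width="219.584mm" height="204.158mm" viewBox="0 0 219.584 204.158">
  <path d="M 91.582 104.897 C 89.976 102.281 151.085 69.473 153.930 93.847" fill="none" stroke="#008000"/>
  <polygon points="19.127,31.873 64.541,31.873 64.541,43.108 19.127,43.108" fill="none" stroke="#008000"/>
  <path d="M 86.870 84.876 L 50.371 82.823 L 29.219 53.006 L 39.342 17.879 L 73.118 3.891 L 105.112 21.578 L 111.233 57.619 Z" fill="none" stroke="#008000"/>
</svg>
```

viewBox `0 0 219.584 204.158` with mm width/height → 1 unit = 1 mm. Flip: y_m = 204.158 − y_svg.

**Shape 1** — `<path>` cubic bezier, stroke `#008000` → engrave (S426, F4015). Control points (SVG): P0=(91.582,104.897), P1=(89.976,102.281), P2=(151.085,69.473), P3=(153.930,93.847); sampled at t=k/4. Machine vertices: (91.582,99.261) → (100.246,105.519) → (121.087,114.907) → (142.762,119.235) → (153.930,110.311). Open path.

**Shape 2** — `<polygon>` rectangle, stroke `#008000` → engrave (S426, F4015). Machine vertices: (19.127,172.285) → (64.541,172.285) → (64.541,161.050) → (19.127,161.050) → (19.127,172.285). Closed: final G1 returns to the first vertex.

**Shape 3** — `<path>` regular polygon, stroke `#008000` → engrave (S426, F4015). Machine vertices: (86.870,119.282) → (50.371,121.335) → (29.219,151.152) → (39.342,186.279) → (73.118,200.267) → (105.112,182.580) → (111.233,146.539) → (86.870,119.282). Closed: final G1 returns to the first vertex.

G21
G90
G0 X91.582 Y99.261
M3 S426
G01 X100.246 Y105.519 F4015
G01 X121.087 Y114.907
G01 X142.762 Y119.235
G01 X153.930 Y110.311
M5
G0 X19.127 Y172.285
M3 S426
G01 X64.541 Y172.285 F4015
G01 X64.541 Y161.050
G01 X19.127 Y161.050
G01 X19.127 Y172.285
M5
G0 X86.870 Y119.282
M3 S426
G01 X50.371 Y121.335 F4015
G01 X29.219 Y151.152
G01 X39.342 Y186.279
G01 X73.118 Y200.267
G01 X105.112 Y182.580
G01 X111.233 Y146.539
G01 X86.870 Y119.282
M5
G0 X0.000 Y0.000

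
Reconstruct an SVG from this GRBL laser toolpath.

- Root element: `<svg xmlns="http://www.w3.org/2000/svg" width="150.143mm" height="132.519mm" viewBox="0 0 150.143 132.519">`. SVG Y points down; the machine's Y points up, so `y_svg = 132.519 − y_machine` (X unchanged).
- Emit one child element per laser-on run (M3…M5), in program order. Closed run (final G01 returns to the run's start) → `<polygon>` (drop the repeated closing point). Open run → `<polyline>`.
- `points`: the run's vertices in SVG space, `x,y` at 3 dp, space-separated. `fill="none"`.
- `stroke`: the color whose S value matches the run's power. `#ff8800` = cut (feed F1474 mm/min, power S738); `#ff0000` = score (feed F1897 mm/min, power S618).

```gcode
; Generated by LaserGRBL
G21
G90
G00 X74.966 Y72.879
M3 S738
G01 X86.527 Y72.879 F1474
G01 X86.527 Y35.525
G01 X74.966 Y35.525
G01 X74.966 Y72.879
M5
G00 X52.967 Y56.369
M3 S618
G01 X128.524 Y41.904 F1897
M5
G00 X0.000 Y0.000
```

<svg xmlns="http://www.w3.org/2000/svg" width="150.143mm" height="132.519mm" viewBox="0 0 150.143 132.519">
  <polygon points="74.966,59.640 86.527,59.640 86.527,96.994 74.966,96.994" fill="none" stroke="#ff8800"/>
  <polyline points="52.967,76.150 128.524,90.615" fill="none" stroke="#ff0000"/>
</svg>

Each laser-on run becomes one SVG element. Flip Y back into SVG space with y_svg = 132.519 − y_machine.

Run 1: power S738 maps to stroke `#ff8800` (cut). The run returns to its start, so emit a `<polygon>` with points (Y-flipped): 74.966,59.640 86.527,59.640 86.527,96.994 74.966,96.994.

Run 2: power S618 maps to stroke `#ff0000` (score). The run is open, so emit a `<polyline>` with points (Y-flipped): 52.967,76.150 128.524,90.615.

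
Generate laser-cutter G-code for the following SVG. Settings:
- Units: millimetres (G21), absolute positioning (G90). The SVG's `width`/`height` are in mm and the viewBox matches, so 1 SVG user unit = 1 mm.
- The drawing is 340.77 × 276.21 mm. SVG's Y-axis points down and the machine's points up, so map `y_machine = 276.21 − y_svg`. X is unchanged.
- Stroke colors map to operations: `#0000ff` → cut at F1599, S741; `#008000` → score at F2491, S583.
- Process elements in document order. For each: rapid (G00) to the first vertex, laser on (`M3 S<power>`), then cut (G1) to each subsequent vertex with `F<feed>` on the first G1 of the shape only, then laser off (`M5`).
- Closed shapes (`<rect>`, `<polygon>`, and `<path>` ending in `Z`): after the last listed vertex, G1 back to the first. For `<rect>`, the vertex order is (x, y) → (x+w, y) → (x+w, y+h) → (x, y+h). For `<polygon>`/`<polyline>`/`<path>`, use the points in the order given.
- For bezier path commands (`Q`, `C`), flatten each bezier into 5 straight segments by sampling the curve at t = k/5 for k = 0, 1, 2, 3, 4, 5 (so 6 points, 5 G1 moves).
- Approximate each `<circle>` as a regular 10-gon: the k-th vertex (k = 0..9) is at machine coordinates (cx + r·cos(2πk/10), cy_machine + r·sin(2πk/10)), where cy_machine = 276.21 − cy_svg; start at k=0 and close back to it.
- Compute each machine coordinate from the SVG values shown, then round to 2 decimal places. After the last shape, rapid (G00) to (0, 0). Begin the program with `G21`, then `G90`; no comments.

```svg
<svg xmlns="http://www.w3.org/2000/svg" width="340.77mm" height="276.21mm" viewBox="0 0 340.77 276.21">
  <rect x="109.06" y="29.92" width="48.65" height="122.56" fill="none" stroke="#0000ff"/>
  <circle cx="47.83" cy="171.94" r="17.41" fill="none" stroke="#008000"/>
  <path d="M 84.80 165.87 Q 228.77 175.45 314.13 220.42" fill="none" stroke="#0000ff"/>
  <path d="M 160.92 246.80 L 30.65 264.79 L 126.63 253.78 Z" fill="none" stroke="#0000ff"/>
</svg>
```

Since the viewBox matches the mm dimensions, user units are millimetres directly. The only transform is the Y-flip y_m = 276.21 − y_svg.

Shape 1 is a rectangle drawn with `<rect>`. Its stroke #0000ff means cut at S741, F1599. After flipping Y the toolpath is (109.06,246.29) → (157.71,246.29) → (157.71,123.73) → (109.06,123.73) → (109.06,246.29), returning to the start.

Shape 2 is a circle drawn with `<circle>`. Its stroke #008000 means score at S583, F2491. After flipping Y the toolpath is (65.24,104.27) → (61.91,114.50) → (53.21,120.83) → (42.45,120.83) → (33.75,114.50) → (30.42,104.27) → (33.75,94.04) → (42.45,87.71) → (53.21,87.71) → (61.91,94.04) → (65.24,104.27), returning to the start.

Shape 3 is a quadratic bezier drawn with `<path>`. Its stroke #0000ff means cut at S741, F1599. After flipping Y the toolpath is (84.80,110.34) → (140.04,105.09) → (190.60,97.01) → (236.46,86.10) → (277.64,72.36) → (314.13,55.79).

Shape 4 is a closed polygon drawn with `<path>`. Its stroke #0000ff means cut at S741, F1599. After flipping Y the toolpath is (160.92,29.41) → (30.65,11.42) → (126.63,22.43) → (160.92,29.41), returning to the start.

G21
G90
G00 X109.06 Y246.29
M3 S741
G1 X157.71 Y246.29 F1599
G1 X157.71 Y123.73
G1 X109.06 Y123.73
G1 X109.06 Y246.29
M5
G00 X65.24 Y104.27
M3 S583
G1 X61.91 Y114.50 F2491
G1 X53.21 Y120.83
G1 X42.45 Y120.83
G1 X33.75 Y114.50
G1 X30.42 Y104.27
G1 X33.75 Y94.04
G1 X42.45 Y87.71
G1 X53.21 Y87.71
G1 X61.91 Y94.04
G1 X65.24 Y104.27
M5
G00 X84.80 Y110.34
M3 S741
G1 X140.04 Y105.09 F1599
G1 X190.60 Y97.01
G1 X236.46 Y86.10
G1 X277.64 Y72.36
G1 X314.13 Y55.79
M5
G00 X160.92 Y29.41
M3 S741
G1 X30.65 Y11.42 F1599
G1 X126.63 Y22.43
G1 X160.92 Y29.41
M5
G00 X0.00 Y0.00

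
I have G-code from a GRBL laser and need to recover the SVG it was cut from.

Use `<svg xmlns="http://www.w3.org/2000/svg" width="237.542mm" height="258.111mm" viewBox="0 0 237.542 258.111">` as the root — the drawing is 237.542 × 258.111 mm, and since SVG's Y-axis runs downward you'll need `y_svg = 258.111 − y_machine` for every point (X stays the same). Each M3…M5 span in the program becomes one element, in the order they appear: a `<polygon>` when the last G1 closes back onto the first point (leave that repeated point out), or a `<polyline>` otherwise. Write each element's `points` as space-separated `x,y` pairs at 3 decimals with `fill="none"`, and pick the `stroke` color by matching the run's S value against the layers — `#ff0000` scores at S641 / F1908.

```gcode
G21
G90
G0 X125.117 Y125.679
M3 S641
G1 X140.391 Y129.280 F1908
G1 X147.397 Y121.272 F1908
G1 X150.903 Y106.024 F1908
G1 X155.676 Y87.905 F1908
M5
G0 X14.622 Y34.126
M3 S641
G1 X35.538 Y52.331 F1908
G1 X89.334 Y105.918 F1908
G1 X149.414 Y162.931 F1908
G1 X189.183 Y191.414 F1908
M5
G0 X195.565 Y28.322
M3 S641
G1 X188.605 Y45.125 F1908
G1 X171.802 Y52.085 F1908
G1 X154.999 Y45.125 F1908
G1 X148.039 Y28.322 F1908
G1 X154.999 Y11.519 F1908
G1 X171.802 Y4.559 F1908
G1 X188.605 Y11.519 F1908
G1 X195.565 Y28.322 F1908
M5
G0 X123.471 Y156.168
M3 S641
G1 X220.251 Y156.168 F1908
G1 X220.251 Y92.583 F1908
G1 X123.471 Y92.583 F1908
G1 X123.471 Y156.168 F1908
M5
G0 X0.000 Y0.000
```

<svg xmlns="http://www.w3.org/2000/svg" width="237.542mm" height="258.111mm" viewBox="0 0 237.542 258.111">
  <polyline points="125.117,132.432 140.391,128.831 147.397,136.839 150.903,152.087 155.676,170.206" fill="none" stroke="#ff0000"/>
  <polyline points="14.622,223.985 35.538,205.780 89.334,152.193 149.414,95.180 189.183,66.697" fill="none" stroke="#ff0000"/>
  <polygon points="195.565,229.789 188.605,212.986 171.802,206.026 154.999,212.986 148.039,229.789 154.999,246.592 171.802,253.552 188.605,246.592" fill="none" stroke="#ff0000"/>
  <polygon points="123.471,101.943 220.251,101.943 220.251,165.528 123.471,165.528" fill="none" stroke="#ff0000"/>
</svg>

Machine Y-up, SVG Y-down with viewBox height 258.111, so y_svg = 258.111 − y_machine; X carries over. Every run uses S641, so all elements get stroke `#ff0000` (score).

Run 1: The run is open, so emit a `<polyline>` with points (Y-flipped): 125.117,132.432 140.391,128.831 147.397,136.839 150.903,152.087 155.676,170.206.

Run 2: The run is open, so emit a `<polyline>` with points (Y-flipped): 14.622,223.985 35.538,205.780 89.334,152.193 149.414,95.180 189.183,66.697.

Run 3: The run returns to its start, so emit a `<polygon>` with points (Y-flipped): 195.565,229.789 188.605,212.986 171.802,206.026 154.999,212.986 148.039,229.789 154.999,246.592 171.802,253.552 188.605,246.592.

Run 4: The run returns to its start, so emit a `<polygon>` with points (Y-flipped): 123.471,101.943 220.251,101.943 220.251,165.528 123.471,165.528.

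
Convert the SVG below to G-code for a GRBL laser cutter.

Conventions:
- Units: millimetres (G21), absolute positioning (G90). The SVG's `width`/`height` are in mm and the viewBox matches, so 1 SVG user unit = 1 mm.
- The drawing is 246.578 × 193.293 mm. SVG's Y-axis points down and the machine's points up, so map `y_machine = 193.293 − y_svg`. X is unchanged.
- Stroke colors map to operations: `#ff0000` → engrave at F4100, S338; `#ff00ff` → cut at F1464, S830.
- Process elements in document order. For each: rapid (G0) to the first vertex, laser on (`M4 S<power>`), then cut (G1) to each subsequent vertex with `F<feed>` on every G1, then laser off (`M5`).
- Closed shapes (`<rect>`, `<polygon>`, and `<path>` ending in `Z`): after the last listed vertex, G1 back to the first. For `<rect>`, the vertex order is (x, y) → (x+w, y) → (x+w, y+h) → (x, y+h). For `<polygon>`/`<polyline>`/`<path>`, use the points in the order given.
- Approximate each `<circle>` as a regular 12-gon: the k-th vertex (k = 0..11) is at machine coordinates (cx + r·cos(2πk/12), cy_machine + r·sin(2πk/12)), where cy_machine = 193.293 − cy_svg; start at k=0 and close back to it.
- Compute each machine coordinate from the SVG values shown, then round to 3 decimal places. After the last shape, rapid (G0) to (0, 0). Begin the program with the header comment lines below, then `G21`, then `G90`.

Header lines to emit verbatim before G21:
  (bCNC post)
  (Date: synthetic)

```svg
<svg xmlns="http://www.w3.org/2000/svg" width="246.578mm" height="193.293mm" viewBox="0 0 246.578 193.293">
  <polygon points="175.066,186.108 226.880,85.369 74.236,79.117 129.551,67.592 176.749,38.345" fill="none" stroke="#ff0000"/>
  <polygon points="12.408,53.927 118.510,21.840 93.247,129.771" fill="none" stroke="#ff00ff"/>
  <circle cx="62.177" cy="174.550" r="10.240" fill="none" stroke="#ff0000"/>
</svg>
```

(bCNC post)
(Date: synthetic)
G21
G90
G0 X175.066 Y7.185
M4 S338
G1 X226.880 Y107.924 F4100
G1 X74.236 Y114.176 F4100
G1 X129.551 Y125.701 F4100
G1 X176.749 Y154.948 F4100
G1 X175.066 Y7.185 F4100
M5
G0 X12.408 Y139.366
M4 S830
G1 X118.510 Y171.453 F1464
G1 X93.247 Y63.522 F1464
G1 X12.408 Y139.366 F1464
M5
G0 X72.417 Y18.743
M4 S338
G1 X71.045 Y23.863 F4100
G1 X67.297 Y27.611 F4100
G1 X62.177 Y28.983 F4100
G1 X57.057 Y27.611 F4100
G1 X53.309 Y23.863 F4100
G1 X51.937 Y18.743 F4100
G1 X53.309 Y13.623 F4100
G1 X57.057 Y9.875 F4100
G1 X62.177 Y8.503 F4100
G1 X67.297 Y9.875 F4100
G1 X71.045 Y13.623 F4100
G1 X72.417 Y18.743 F4100
M5
G0 X0.000 Y0.000

Since the viewBox matches the mm dimensions, user units are millimetres directly. The only transform is the Y-flip y_m = 193.293 − y_svg.

Shape 1 is a closed polygon drawn with `<polygon>`. Its stroke #ff0000 means engrave at S338, F4100. After flipping Y the toolpath is (175.066,7.185) → (226.880,107.924) → (74.236,114.176) → (129.551,125.701) → (176.749,154.948) → (175.066,7.185), returning to the start.

Shape 2 is a regular polygon drawn with `<polygon>`. Its stroke #ff00ff means cut at S830, F1464. After flipping Y the toolpath is (12.408,139.366) → (118.510,171.453) → (93.247,63.522) → (12.408,139.366), returning to the start.

Shape 3 is a circle drawn with `<circle>`. Its stroke #ff0000 means engrave at S338, F4100. After flipping Y the toolpath is (72.417,18.743) → (71.045,23.863) → (67.297,27.611) → (62.177,28.983) → (57.057,27.611) → (53.309,23.863) → (51.937,18.743) → (53.309,13.623) → (57.057,9.875) → (62.177,8.503) → (67.297,9.875) → (71.045,13.623) → (72.417,18.743), returning to the start.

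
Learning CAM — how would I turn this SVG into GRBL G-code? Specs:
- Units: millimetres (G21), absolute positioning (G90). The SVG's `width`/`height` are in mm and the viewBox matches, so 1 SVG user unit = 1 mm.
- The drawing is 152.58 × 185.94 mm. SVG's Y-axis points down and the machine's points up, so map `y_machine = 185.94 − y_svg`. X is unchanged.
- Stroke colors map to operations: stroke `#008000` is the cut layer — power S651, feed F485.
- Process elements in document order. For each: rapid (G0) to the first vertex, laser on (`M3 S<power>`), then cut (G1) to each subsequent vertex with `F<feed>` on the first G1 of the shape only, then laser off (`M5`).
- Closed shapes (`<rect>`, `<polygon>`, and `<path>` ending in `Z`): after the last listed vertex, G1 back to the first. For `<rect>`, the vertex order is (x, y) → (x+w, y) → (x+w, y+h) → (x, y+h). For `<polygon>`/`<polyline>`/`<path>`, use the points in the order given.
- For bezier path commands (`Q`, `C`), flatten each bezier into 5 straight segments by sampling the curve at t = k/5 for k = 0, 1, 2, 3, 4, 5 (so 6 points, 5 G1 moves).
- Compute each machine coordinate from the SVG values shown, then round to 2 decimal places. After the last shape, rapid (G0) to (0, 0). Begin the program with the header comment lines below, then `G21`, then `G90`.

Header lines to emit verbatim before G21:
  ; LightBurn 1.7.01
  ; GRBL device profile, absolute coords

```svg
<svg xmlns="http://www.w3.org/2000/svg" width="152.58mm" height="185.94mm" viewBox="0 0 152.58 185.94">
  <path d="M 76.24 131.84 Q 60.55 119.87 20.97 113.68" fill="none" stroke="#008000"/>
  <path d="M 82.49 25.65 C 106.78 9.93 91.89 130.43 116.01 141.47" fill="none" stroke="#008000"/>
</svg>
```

; LightBurn 1.7.01
; GRBL device profile, absolute coords
G21
G90
G0 X76.24 Y54.10
M3 S651
G1 X69.01 Y58.66 F485
G1 X59.87 Y62.75
G1 X48.81 Y66.38
G1 X35.85 Y69.55
G1 X20.97 Y72.26
M5
G0 X82.49 Y160.29
M3 S651
G1 X92.99 Y155.34 F485
G1 X97.84 Y129.49
G1 X100.79 Y94.54
G1 X105.59 Y62.26
G1 X116.01 Y44.47
M5
G0 X0.00 Y0.00

viewBox `0 0 152.58 185.94` with mm width/height → 1 unit = 1 mm. Flip: y_m = 185.94 − y_svg.

**Shape 1** — `<path>` quadratic bezier, stroke `#008000` → cut (S651, F485). Control points (SVG): P0=(76.24,131.84), P1=(60.55,119.87), P2=(20.97,113.68); sampled at t=k/5. Machine vertices: (76.24,54.10) → (69.01,58.66) → (59.87,62.75) → (48.81,66.38) → (35.85,69.55) → (20.97,72.26). Open path.

**Shape 2** — `<path>` cubic bezier, stroke `#008000` → cut (S651, F485). Control points (SVG): P0=(82.49,25.65), P1=(106.78,9.93), P2=(91.89,130.43), P3=(116.01,141.47); sampled at t=k/5. Machine vertices: (82.49,160.29) → (92.99,155.34) → (97.84,129.49) → (100.79,94.54) → (105.59,62.26) → (116.01,44.47). Open path.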